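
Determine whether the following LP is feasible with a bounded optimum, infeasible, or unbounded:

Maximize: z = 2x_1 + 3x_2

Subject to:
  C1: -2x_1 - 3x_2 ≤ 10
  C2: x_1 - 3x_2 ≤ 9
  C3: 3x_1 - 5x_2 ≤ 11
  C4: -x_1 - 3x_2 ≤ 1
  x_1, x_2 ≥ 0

Unbounded (objective can increase without bound)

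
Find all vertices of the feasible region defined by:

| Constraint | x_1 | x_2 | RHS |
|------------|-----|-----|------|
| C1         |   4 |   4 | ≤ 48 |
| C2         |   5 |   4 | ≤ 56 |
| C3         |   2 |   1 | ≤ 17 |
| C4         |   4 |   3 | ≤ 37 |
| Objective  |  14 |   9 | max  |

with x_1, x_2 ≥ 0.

(0, 0), (8.5, 0), (7, 3), (1, 11), (0, 12)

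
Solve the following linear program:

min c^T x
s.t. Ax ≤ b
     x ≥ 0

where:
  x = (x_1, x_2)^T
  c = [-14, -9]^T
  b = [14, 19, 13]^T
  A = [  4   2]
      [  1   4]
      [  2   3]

Evaluate the objective at each vertex of the feasible region:
  z(0, 0) = 0
  z(3.5, 0) = -49
  z(2, 3) = -55  ←
  z(0, 4.333) = -39
The minimum is at x_1 = 2, x_2 = 3.

x_1 = 2, x_2 = 3, z = -55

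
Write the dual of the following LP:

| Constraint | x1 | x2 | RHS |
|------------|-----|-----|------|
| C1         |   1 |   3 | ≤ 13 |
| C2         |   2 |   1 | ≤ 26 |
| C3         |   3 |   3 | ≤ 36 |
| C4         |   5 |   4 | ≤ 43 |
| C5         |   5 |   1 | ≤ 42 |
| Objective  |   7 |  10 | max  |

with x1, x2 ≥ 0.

Primal max cᵀx s.t. Ax ≤ b, x ≥ 0  →  Dual min bᵀy s.t. Aᵀy ≥ c, y ≥ 0.

Minimize: z = 13y1 + 26y2 + 36y3 + 43y4 + 42y5

Subject to:
  y1 + 2y2 + 3y3 + 5y4 + 5y5 ≥ 7
  3y1 + y2 + 3y3 + 4y4 + y5 ≥ 10
  y1, y2, y3, y4, y5 ≥ 0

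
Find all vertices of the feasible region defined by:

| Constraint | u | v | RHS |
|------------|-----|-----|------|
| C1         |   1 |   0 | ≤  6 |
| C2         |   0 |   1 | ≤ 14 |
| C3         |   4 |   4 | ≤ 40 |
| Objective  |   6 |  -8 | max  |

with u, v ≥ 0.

(0, 0), (6, 0), (6, 4), (0, 10)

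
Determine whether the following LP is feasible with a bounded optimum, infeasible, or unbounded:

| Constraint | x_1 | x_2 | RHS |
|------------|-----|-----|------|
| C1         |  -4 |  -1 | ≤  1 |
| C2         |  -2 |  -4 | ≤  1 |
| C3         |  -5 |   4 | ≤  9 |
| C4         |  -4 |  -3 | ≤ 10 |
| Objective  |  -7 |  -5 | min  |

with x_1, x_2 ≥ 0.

Unbounded (objective can decrease without bound)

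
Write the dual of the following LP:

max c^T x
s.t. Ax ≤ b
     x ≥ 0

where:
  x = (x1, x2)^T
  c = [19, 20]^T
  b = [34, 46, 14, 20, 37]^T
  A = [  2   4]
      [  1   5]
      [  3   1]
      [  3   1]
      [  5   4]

Primal max cᵀx s.t. Ax ≤ b, x ≥ 0  →  Dual min bᵀy s.t. Aᵀy ≥ c, y ≥ 0.

Minimize: z = 34y1 + 46y2 + 14y3 + 20y4 + 37y5

Subject to:
  2y1 + y2 + 3y3 + 3y4 + 5y5 ≥ 19
  4y1 + 5y2 + y3 + y4 + 4y5 ≥ 20
  y1, y2, y3, y4, y5 ≥ 0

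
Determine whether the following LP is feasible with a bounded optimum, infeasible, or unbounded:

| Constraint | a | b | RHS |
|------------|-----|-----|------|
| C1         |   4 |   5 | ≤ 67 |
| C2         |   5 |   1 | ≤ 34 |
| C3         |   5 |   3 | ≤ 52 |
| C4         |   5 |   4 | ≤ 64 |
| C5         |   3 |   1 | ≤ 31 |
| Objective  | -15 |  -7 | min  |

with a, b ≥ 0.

Feasible with a bounded optimal solution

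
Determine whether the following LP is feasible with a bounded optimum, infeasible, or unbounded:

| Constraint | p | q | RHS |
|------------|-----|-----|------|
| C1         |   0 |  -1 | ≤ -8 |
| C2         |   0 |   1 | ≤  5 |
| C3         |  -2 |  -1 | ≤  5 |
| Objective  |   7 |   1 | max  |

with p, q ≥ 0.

Infeasible (no feasible solution exists)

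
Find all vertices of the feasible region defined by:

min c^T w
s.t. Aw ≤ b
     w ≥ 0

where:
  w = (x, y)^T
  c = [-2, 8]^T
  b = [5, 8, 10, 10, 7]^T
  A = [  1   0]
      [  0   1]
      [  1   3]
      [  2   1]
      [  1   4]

(0, 0), (5, 0), (4.714, 0.5714), (0, 1.75)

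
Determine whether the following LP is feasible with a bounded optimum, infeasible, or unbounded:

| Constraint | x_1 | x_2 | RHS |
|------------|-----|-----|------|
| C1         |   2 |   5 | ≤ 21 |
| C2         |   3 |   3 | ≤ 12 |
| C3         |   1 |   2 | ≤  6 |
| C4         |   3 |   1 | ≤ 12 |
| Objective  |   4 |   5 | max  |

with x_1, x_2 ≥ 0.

Feasible with a bounded optimal solution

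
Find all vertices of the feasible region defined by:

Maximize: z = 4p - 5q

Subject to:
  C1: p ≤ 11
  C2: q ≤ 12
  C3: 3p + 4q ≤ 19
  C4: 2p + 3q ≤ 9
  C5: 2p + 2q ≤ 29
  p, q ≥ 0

(0, 0), (4.5, 0), (0, 3)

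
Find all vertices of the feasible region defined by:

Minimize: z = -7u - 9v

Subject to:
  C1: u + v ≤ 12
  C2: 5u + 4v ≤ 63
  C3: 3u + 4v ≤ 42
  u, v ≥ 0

(0, 0), (12, 0), (6, 6), (0, 10.5)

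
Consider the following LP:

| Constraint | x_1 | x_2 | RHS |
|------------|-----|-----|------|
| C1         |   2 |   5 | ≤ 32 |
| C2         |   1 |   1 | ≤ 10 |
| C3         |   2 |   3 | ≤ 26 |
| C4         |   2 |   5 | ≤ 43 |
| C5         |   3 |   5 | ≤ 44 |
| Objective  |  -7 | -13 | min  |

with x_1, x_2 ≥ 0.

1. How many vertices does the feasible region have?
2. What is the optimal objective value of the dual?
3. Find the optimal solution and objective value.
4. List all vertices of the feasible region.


1. 4
2. -94
3. x_1 = 6, x_2 = 4, z = -94
4. (0, 0), (10, 0), (6, 4), (0, 6.4)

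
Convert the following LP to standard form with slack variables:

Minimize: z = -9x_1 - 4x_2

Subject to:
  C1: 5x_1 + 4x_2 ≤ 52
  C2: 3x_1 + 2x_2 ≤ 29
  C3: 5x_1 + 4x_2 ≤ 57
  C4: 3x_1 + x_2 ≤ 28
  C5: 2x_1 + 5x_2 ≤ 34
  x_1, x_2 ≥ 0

min z = -9x_1 - 4x_2

s.t.
  5x_1 + 4x_2 + s1 = 52
  3x_1 + 2x_2 + s2 = 29
  5x_1 + 4x_2 + s3 = 57
  3x_1 + x_2 + s4 = 28
  2x_1 + 5x_2 + s5 = 34
  x_1, x_2, s1, s2, s3, s4, s5 ≥ 0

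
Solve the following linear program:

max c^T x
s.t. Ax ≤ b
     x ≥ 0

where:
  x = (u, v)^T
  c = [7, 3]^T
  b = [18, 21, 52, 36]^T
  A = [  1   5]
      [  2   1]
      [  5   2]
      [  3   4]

Evaluate the objective at each vertex of the feasible region:
  z(0, 0) = 0
  z(10.4, 0) = 72.8
  z(10, 1) = 73  ←
  z(9.667, 1.667) = 72.67
  z(0, 3.6) = 10.8
The maximum is at u = 10, v = 1.

u = 10, v = 1, z = 73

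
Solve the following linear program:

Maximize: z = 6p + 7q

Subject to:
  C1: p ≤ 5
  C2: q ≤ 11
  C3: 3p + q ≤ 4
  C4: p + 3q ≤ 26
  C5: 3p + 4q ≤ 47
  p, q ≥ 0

Evaluate the objective at each vertex of the feasible region:
  z(0, 0) = 0
  z(1.333, 0) = 8
  z(0, 4) = 28  ←
The maximum is at p = 0, q = 4.

p = 0, q = 4, z = 28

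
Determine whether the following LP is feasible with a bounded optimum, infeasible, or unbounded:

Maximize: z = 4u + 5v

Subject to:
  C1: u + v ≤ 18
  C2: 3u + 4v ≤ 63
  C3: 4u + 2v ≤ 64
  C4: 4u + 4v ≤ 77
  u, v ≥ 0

Feasible with a bounded optimal solution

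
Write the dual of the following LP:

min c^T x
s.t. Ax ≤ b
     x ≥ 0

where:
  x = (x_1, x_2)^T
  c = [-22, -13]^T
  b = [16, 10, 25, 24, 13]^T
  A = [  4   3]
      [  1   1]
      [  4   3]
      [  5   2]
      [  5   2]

Primal min cᵀx s.t. Ax ≤ b, x ≥ 0  →  Dual max −bᵀy s.t. Aᵀy ≥ −c, y ≥ 0.

Maximize: z = -16y1 - 10y2 - 25y3 - 24y4 - 13y5

Subject to:
  4y1 + y2 + 4y3 + 5y4 + 5y5 ≥ 22
  3y1 + y2 + 3y3 + 2y4 + 2y5 ≥ 13
  y1, y2, y3, y4, y5 ≥ 0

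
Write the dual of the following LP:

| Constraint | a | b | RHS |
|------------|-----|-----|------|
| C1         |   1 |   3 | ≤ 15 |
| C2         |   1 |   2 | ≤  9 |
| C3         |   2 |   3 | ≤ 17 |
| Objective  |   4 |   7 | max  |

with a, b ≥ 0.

Primal max cᵀx s.t. Ax ≤ b, x ≥ 0  →  Dual min bᵀy s.t. Aᵀy ≥ c, y ≥ 0.

Minimize: z = 15y1 + 9y2 + 17y3

Subject to:
  y1 + y2 + 2y3 ≥ 4
  3y1 + 2y2 + 3y3 ≥ 7
  y1, y2, y3 ≥ 0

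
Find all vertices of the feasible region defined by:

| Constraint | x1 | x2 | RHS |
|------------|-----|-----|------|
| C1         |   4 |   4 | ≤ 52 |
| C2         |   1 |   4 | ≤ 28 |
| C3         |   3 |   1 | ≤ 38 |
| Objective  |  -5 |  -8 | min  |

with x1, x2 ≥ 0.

(0, 0), (12.67, 0), (12.5, 0.5), (8, 5), (0, 7)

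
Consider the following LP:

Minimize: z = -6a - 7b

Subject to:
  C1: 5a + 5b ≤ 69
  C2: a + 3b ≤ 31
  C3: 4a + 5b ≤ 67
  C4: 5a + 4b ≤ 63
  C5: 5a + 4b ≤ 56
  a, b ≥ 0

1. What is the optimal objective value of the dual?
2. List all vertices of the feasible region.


1. -87
2. (0, 0), (11.2, 0), (4, 9), (0, 10.33)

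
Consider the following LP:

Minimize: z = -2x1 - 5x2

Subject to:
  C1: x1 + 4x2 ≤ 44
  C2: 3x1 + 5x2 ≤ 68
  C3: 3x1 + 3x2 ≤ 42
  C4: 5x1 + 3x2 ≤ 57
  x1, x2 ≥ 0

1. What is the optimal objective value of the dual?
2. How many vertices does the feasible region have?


1. -58
2. 5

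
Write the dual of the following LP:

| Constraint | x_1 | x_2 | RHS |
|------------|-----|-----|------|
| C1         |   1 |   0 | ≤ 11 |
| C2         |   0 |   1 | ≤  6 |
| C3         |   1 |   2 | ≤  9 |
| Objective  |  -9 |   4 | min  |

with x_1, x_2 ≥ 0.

Primal min cᵀx s.t. Ax ≤ b, x ≥ 0  →  Dual max −bᵀy s.t. Aᵀy ≥ −c, y ≥ 0.

Maximize: z = -11y1 - 6y2 - 9y3

Subject to:
  y1 + y3 ≥ 9
  y2 + 2y3 ≥ -4
  y1, y2, y3 ≥ 0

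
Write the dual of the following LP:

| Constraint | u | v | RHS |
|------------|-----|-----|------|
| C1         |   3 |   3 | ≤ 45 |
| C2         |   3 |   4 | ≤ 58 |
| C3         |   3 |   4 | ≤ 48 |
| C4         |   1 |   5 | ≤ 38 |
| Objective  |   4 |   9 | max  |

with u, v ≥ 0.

Primal max cᵀx s.t. Ax ≤ b, x ≥ 0  →  Dual min bᵀy s.t. Aᵀy ≥ c, y ≥ 0.

Minimize: z = 45y1 + 58y2 + 48y3 + 38y4

Subject to:
  3y1 + 3y2 + 3y3 + y4 ≥ 4
  3y1 + 4y2 + 4y3 + 5y4 ≥ 9
  y1, y2, y3, y4 ≥ 0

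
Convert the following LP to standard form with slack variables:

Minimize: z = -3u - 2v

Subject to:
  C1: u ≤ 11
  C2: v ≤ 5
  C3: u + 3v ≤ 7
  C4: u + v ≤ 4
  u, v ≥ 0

min z = -3u - 2v

s.t.
  u + s1 = 11
  v + s2 = 5
  u + 3v + s3 = 7
  u + v + s4 = 4
  u, v, s1, s2, s3, s4 ≥ 0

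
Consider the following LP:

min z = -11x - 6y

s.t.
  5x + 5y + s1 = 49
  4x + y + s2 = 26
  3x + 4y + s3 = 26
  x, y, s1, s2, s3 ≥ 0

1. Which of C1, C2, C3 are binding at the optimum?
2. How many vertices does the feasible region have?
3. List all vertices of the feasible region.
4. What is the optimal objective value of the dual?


1. C2, C3
2. 4
3. (0, 0), (6.5, 0), (6, 2), (0, 6.5)
4. -78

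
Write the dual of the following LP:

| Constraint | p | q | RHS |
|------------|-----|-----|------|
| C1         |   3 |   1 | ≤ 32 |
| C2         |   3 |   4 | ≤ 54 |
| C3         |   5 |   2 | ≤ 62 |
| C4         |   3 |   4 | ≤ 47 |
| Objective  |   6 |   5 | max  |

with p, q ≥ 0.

Primal max cᵀx s.t. Ax ≤ b, x ≥ 0  →  Dual min bᵀy s.t. Aᵀy ≥ c, y ≥ 0.

Minimize: z = 32y1 + 54y2 + 62y3 + 47y4

Subject to:
  3y1 + 3y2 + 5y3 + 3y4 ≥ 6
  y1 + 4y2 + 2y3 + 4y4 ≥ 5
  y1, y2, y3, y4 ≥ 0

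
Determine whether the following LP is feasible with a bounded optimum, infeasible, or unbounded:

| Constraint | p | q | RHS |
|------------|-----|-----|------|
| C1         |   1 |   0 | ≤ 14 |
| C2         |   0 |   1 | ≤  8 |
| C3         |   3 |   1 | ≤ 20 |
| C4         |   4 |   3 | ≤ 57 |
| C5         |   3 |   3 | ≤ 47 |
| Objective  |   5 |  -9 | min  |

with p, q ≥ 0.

Feasible with a bounded optimal solution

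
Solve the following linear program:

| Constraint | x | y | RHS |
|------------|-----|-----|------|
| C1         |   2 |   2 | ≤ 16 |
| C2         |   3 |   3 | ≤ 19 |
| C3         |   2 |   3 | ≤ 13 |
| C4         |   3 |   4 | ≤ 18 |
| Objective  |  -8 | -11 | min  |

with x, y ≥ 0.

Evaluate the objective at each vertex of the feasible region:
  z(0, 0) = 0
  z(6, 0) = -48
  z(2, 3) = -49  ←
  z(0, 4.333) = -47.67
The minimum is at x = 2, y = 3.

x = 2, y = 3, z = -49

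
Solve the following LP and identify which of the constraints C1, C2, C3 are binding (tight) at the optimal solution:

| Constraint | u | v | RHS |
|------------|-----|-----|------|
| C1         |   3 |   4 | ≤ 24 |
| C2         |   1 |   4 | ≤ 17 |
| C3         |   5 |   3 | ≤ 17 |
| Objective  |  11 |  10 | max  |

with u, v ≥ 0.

At u = 1, v = 4, compute slack b - a·x for each constraint:
  C1: 24 − 19 = 5  (slack)
  C2: 17 − 17 = 0  (binding)
  C3: 17 − 17 = 0  (binding)

Optimal: u = 1, v = 4
Binding: C2, C3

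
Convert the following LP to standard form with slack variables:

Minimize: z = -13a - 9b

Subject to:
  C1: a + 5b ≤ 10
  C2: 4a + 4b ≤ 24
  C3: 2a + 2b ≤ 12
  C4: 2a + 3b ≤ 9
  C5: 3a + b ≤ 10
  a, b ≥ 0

min z = -13a - 9b

s.t.
  a + 5b + s1 = 10
  4a + 4b + s2 = 24
  2a + 2b + s3 = 12
  2a + 3b + s4 = 9
  3a + b + s5 = 10
  a, b, s1, s2, s3, s4, s5 ≥ 0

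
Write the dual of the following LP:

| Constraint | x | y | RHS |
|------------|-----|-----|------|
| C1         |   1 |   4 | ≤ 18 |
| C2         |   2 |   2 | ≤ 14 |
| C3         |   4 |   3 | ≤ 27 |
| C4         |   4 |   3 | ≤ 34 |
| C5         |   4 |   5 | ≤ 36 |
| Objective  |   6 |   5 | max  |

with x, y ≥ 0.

Primal max cᵀx s.t. Ax ≤ b, x ≥ 0  →  Dual min bᵀy s.t. Aᵀy ≥ c, y ≥ 0.

Minimize: z = 18y1 + 14y2 + 27y3 + 34y4 + 36y5

Subject to:
  y1 + 2y2 + 4y3 + 4y4 + 4y5 ≥ 6
  4y1 + 2y2 + 3y3 + 3y4 + 5y5 ≥ 5
  y1, y2, y3, y4, y5 ≥ 0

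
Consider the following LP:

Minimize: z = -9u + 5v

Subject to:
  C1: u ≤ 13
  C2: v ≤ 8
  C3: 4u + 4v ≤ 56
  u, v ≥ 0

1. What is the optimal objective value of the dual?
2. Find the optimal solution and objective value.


1. -117
2. u = 13, v = 0, z = -117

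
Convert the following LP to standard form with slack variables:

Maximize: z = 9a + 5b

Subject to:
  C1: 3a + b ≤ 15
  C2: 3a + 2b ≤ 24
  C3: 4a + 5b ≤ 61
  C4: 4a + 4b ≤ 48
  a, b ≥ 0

max z = 9a + 5b

s.t.
  3a + b + s1 = 15
  3a + 2b + s2 = 24
  4a + 5b + s3 = 61
  4a + 4b + s4 = 48
  a, b, s1, s2, s3, s4 ≥ 0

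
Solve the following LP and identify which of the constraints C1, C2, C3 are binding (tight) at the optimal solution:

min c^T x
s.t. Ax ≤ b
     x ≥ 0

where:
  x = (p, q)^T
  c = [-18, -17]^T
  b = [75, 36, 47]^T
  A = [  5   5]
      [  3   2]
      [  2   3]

At p = 6, q = 9, compute slack b - a·x for each constraint:
  C1: 75 − 75 = 0  (binding)
  C2: 36 − 36 = 0  (binding)
  C3: 47 − 39 = 8  (slack)

Optimal: p = 6, q = 9
Binding: C1, C2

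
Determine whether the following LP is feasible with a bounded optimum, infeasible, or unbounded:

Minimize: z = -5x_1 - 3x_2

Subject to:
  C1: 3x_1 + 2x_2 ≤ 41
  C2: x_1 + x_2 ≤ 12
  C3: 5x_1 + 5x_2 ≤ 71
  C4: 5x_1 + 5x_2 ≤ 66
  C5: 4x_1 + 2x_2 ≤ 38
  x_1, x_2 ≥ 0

Feasible with a bounded optimal solution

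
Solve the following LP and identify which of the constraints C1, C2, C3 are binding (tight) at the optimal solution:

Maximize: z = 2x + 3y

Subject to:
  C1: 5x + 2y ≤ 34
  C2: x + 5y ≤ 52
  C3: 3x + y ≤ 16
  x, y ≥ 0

At x = 2, y = 10, compute slack b - a·x for each constraint:
  C1: 34 − 30 = 4  (slack)
  C2: 52 − 52 = 0  (binding)
  C3: 16 − 16 = 0  (binding)

Optimal: x = 2, y = 10
Binding: C2, C3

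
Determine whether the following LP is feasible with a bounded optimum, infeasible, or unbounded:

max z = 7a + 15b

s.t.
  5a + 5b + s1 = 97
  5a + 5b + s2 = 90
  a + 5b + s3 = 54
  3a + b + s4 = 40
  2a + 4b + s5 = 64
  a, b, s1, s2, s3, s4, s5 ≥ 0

Feasible with a bounded optimal solution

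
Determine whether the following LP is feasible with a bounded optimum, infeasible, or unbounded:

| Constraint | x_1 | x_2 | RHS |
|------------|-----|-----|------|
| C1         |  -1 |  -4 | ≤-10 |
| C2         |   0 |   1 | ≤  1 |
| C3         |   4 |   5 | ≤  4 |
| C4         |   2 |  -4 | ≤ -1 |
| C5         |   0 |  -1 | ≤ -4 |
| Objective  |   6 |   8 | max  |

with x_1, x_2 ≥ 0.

Infeasible (no feasible solution exists)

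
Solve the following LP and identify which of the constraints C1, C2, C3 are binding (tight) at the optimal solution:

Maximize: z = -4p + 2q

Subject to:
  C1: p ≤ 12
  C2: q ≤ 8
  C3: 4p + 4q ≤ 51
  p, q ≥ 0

At p = 0, q = 8, compute slack b - a·x for each constraint:
  C1: 12 − 0 = 12  (slack)
  C2: 8 − 8 = 0  (binding)
  C3: 51 − 32 = 19  (slack)

Optimal: p = 0, q = 8
Binding: C2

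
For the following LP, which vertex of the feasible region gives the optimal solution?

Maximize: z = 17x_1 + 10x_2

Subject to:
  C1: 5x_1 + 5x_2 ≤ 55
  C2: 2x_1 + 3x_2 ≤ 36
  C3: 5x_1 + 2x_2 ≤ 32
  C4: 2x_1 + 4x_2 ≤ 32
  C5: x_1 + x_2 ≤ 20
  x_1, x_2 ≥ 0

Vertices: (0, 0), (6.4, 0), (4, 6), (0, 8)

Evaluate the objective at each vertex of the feasible region:
  z(0, 0) = 0
  z(6.4, 0) = 108.8
  z(4, 6) = 128  ←
  z(0, 8) = 80
The maximum is at x_1 = 4, x_2 = 6.

(4, 6)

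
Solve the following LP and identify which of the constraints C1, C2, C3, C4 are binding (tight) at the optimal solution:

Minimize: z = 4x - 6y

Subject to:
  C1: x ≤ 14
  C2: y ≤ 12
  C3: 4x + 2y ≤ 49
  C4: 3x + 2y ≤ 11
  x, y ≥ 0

At x = 0, y = 5.5, compute slack b - a·x for each constraint:
  C1: 14 − 0 = 14  (slack)
  C2: 12 − 5.5 = 6.5  (slack)
  C3: 49 − 11 = 38  (slack)
  C4: 11 − 11 = 0  (binding)

Optimal: x = 0, y = 5.5
Binding: C4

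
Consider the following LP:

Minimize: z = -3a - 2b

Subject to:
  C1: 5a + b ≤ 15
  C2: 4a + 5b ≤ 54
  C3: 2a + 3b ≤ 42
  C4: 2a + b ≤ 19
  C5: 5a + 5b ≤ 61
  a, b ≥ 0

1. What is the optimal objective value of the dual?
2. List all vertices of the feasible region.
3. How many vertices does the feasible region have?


1. -23
2. (0, 0), (3, 0), (1, 10), (0, 10.8)
3. 4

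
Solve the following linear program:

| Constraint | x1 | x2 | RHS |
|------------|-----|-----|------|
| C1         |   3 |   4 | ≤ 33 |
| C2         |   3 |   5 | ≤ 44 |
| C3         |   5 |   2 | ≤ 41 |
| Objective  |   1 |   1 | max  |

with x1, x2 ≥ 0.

Evaluate the objective at each vertex of the feasible region:
  z(0, 0) = 0
  z(8.2, 0) = 8.2
  z(7, 3) = 10  ←
  z(0, 8.25) = 8.25
The maximum is at x1 = 7, x2 = 3.

x1 = 7, x2 = 3, z = 10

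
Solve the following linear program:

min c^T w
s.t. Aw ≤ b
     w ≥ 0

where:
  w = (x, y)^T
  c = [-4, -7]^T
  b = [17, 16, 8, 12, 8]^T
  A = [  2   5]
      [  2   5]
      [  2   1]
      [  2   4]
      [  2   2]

Evaluate the objective at each vertex of the feasible region:
  z(0, 0) = 0
  z(4, 0) = -16
  z(2, 2) = -22  ←
  z(0, 3) = -21
The minimum is at x = 2, y = 2.

x = 2, y = 2, z = -22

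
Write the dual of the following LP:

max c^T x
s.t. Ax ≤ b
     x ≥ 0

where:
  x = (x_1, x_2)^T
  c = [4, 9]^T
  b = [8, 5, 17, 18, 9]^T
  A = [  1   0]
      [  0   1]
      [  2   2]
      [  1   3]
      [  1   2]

Primal max cᵀx s.t. Ax ≤ b, x ≥ 0  →  Dual min bᵀy s.t. Aᵀy ≥ c, y ≥ 0.

Minimize: z = 8y1 + 5y2 + 17y3 + 18y4 + 9y5

Subject to:
  y1 + 2y3 + y4 + y5 ≥ 4
  y2 + 2y3 + 3y4 + 2y5 ≥ 9
  y1, y2, y3, y4, y5 ≥ 0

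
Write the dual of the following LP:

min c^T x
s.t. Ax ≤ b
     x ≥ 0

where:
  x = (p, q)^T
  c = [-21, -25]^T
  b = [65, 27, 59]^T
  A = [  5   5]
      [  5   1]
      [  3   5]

Primal min cᵀx s.t. Ax ≤ b, x ≥ 0  →  Dual max −bᵀy s.t. Aᵀy ≥ −c, y ≥ 0.

Maximize: z = -65y1 - 27y2 - 59y3

Subject to:
  5y1 + 5y2 + 3y3 ≥ 21
  5y1 + y2 + 5y3 ≥ 25
  y1, y2, y3 ≥ 0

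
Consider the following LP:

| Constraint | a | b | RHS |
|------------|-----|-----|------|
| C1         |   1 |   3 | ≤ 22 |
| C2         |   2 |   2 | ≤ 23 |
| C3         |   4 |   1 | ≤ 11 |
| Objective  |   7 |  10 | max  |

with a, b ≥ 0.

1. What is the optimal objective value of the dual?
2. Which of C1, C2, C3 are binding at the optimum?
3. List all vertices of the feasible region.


1. 77
2. C1, C3
3. (0, 0), (2.75, 0), (1, 7), (0, 7.333)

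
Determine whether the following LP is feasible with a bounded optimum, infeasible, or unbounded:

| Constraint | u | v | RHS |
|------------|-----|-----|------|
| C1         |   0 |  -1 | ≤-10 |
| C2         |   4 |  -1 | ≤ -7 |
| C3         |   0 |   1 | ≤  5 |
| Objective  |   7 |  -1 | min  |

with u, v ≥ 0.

Infeasible (no feasible solution exists)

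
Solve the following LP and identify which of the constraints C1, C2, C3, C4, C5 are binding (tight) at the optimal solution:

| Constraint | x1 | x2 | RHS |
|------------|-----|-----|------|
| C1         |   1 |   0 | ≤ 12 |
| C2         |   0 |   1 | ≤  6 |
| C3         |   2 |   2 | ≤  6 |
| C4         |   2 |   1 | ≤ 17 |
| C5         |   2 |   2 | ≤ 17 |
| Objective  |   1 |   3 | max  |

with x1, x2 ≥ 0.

At x1 = 0, x2 = 3, compute slack b - a·x for each constraint:
  C1: 12 − 0 = 12  (slack)
  C2: 6 − 3 = 3  (slack)
  C3: 6 − 6 = 0  (binding)
  C4: 17 − 3 = 14  (slack)
  C5: 17 − 6 = 11  (slack)

Optimal: x1 = 0, x2 = 3
Binding: C3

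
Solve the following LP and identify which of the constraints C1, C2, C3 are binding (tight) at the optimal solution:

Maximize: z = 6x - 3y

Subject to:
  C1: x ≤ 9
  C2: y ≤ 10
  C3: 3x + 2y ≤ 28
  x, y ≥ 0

At x = 9, y = 0, compute slack b - a·x for each constraint:
  C1: 9 − 9 = 0  (binding)
  C2: 10 − 0 = 10  (slack)
  C3: 28 − 27 = 1  (slack)

Optimal: x = 9, y = 0
Binding: C1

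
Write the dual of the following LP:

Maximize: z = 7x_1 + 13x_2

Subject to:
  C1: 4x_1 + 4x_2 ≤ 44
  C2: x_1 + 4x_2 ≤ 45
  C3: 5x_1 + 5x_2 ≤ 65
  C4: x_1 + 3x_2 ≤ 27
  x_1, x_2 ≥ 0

Primal max cᵀx s.t. Ax ≤ b, x ≥ 0  →  Dual min bᵀy s.t. Aᵀy ≥ c, y ≥ 0.

Minimize: z = 44y1 + 45y2 + 65y3 + 27y4

Subject to:
  4y1 + y2 + 5y3 + y4 ≥ 7
  4y1 + 4y2 + 5y3 + 3y4 ≥ 13
  y1, y2, y3, y4 ≥ 0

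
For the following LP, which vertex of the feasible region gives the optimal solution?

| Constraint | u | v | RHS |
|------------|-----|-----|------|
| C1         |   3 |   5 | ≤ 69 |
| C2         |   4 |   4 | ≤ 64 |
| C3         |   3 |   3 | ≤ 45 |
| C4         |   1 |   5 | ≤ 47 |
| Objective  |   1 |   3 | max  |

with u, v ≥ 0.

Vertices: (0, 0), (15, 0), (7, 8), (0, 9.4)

Evaluate the objective at each vertex of the feasible region:
  z(0, 0) = 0
  z(15, 0) = 15
  z(7, 8) = 31  ←
  z(0, 9.4) = 28.2
The maximum is at u = 7, v = 8.

(7, 8)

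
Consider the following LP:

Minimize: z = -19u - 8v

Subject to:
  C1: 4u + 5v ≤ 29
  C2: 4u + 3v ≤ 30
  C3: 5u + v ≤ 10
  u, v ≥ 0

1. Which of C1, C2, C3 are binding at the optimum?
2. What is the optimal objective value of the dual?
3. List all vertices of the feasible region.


1. C1, C3
2. -59
3. (0, 0), (2, 0), (1, 5), (0, 5.8)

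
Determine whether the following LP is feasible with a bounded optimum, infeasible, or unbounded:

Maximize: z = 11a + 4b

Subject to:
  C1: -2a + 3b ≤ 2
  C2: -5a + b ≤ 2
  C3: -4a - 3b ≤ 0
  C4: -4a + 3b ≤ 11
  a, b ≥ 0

Unbounded (objective can increase without bound)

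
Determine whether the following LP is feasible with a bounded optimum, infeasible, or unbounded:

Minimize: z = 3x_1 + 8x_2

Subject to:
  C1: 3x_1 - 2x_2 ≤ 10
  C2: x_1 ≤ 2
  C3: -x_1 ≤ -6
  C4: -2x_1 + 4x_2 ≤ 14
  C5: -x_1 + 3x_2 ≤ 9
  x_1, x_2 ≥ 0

Infeasible (no feasible solution exists)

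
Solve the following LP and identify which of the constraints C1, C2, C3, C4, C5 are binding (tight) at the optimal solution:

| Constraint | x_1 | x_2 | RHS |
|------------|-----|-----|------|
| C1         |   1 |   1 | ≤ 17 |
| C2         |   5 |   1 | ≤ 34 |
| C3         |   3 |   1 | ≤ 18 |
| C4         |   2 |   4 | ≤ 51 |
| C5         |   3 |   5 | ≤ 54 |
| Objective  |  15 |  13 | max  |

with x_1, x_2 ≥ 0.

At x_1 = 3, x_2 = 9, compute slack b - a·x for each constraint:
  C1: 17 − 12 = 5  (slack)
  C2: 34 − 24 = 10  (slack)
  C3: 18 − 18 = 0  (binding)
  C4: 51 − 42 = 9  (slack)
  C5: 54 − 54 = 0  (binding)

Optimal: x_1 = 3, x_2 = 9
Binding: C3, C5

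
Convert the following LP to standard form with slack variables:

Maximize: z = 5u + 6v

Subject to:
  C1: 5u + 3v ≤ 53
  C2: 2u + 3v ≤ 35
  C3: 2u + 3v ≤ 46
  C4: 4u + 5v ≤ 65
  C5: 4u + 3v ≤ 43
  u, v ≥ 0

max z = 5u + 6v

s.t.
  5u + 3v + s1 = 53
  2u + 3v + s2 = 35
  2u + 3v + s3 = 46
  4u + 5v + s4 = 65
  4u + 3v + s5 = 43
  u, v, s1, s2, s3, s4, s5 ≥ 0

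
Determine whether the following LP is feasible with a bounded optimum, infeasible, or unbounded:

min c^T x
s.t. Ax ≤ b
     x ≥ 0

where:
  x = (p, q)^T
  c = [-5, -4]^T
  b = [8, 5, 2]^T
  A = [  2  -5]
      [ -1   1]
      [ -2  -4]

Unbounded (objective can decrease without bound)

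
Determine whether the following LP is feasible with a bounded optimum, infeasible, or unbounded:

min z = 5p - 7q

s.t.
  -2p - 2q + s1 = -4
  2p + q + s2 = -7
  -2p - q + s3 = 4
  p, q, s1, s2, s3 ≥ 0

Infeasible (no feasible solution exists)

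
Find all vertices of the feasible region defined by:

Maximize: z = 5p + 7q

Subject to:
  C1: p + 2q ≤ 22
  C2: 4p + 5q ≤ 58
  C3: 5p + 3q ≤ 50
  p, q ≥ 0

(0, 0), (10, 0), (5.846, 6.923), (2, 10), (0, 11)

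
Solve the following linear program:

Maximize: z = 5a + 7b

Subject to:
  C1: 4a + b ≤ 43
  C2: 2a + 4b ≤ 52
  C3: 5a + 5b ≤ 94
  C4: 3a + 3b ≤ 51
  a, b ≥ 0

Evaluate the objective at each vertex of the feasible region:
  z(0, 0) = 0
  z(10.75, 0) = 53.75
  z(8.667, 8.333) = 101.7
  z(8, 9) = 103  ←
  z(0, 13) = 91
The maximum is at a = 8, b = 9.

a = 8, b = 9, z = 103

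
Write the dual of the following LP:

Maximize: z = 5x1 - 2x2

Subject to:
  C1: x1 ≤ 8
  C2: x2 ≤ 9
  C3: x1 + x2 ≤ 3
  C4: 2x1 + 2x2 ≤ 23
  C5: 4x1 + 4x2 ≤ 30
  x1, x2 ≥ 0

Primal max cᵀx s.t. Ax ≤ b, x ≥ 0  →  Dual min bᵀy s.t. Aᵀy ≥ c, y ≥ 0.

Minimize: z = 8y1 + 9y2 + 3y3 + 23y4 + 30y5

Subject to:
  y1 + y3 + 2y4 + 4y5 ≥ 5
  y2 + y3 + 2y4 + 4y5 ≥ -2
  y1, y2, y3, y4, y5 ≥ 0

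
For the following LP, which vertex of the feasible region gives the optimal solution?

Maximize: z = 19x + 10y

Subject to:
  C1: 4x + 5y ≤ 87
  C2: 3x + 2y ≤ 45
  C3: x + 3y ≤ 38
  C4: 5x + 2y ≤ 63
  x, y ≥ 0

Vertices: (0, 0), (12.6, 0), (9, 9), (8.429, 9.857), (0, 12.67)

Evaluate the objective at each vertex of the feasible region:
  z(0, 0) = 0
  z(12.6, 0) = 239.4
  z(9, 9) = 261  ←
  z(8.429, 9.857) = 258.7
  z(0, 12.67) = 126.7
The maximum is at x = 9, y = 9.

(9, 9)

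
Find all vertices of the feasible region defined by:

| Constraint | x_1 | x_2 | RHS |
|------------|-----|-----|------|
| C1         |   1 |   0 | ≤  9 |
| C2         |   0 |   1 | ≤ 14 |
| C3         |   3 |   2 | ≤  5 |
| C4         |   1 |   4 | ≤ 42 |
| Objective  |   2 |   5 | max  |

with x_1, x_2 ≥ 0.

(0, 0), (1.667, 0), (0, 2.5)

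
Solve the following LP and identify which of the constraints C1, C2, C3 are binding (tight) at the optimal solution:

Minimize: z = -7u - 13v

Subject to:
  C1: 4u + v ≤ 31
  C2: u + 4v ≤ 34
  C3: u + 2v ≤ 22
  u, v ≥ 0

At u = 6, v = 7, compute slack b - a·x for each constraint:
  C1: 31 − 31 = 0  (binding)
  C2: 34 − 34 = 0  (binding)
  C3: 22 − 20 = 2  (slack)

Optimal: u = 6, v = 7
Binding: C1, C2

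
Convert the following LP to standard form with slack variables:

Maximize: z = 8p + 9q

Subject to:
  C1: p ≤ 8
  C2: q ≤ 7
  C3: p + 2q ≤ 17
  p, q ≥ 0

max z = 8p + 9q

s.t.
  p + s1 = 8
  q + s2 = 7
  p + 2q + s3 = 17
  p, q, s1, s2, s3 ≥ 0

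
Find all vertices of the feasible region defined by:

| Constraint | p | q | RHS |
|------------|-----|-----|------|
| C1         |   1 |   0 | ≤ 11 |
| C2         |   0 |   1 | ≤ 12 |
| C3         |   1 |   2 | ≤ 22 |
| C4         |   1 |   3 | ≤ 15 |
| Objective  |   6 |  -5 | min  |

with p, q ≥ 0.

(0, 0), (11, 0), (11, 1.333), (0, 5)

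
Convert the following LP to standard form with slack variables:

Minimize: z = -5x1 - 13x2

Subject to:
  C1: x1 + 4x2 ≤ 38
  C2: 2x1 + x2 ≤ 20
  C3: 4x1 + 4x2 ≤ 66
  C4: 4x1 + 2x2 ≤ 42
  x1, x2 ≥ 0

min z = -5x1 - 13x2

s.t.
  x1 + 4x2 + s1 = 38
  2x1 + x2 + s2 = 20
  4x1 + 4x2 + s3 = 66
  4x1 + 2x2 + s4 = 42
  x1, x2, s1, s2, s3, s4 ≥ 0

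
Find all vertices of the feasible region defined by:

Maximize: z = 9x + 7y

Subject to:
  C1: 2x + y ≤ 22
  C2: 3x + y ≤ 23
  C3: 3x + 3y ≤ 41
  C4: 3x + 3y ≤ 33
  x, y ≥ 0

(0, 0), (7.667, 0), (6, 5), (0, 11)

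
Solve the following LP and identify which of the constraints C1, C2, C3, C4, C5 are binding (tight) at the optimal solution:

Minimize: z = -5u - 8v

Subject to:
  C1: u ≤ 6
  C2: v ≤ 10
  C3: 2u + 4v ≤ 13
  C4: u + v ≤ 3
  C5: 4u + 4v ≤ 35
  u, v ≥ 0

At u = 0, v = 3, compute slack b - a·x for each constraint:
  C1: 6 − 0 = 6  (slack)
  C2: 10 − 3 = 7  (slack)
  C3: 13 − 12 = 1  (slack)
  C4: 3 − 3 = 0  (binding)
  C5: 35 − 12 = 23  (slack)

Optimal: u = 0, v = 3
Binding: C4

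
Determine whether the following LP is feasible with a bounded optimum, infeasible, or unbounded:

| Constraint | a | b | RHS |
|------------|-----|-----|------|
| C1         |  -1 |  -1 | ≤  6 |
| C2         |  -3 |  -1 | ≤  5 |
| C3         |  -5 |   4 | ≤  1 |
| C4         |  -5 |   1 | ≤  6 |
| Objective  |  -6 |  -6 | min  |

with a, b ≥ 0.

Unbounded (objective can decrease without bound)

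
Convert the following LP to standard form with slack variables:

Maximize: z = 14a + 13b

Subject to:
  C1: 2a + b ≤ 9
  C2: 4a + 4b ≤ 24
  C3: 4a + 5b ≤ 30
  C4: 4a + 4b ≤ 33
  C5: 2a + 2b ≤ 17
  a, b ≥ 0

max z = 14a + 13b

s.t.
  2a + b + s1 = 9
  4a + 4b + s2 = 24
  4a + 5b + s3 = 30
  4a + 4b + s4 = 33
  2a + 2b + s5 = 17
  a, b, s1, s2, s3, s4, s5 ≥ 0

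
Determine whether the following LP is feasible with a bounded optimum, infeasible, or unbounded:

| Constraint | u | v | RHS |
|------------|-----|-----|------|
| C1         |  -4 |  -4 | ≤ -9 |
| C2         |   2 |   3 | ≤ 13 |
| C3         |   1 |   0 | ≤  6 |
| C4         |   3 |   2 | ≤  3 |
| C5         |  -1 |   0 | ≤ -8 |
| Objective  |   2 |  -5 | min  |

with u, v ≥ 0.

Infeasible (no feasible solution exists)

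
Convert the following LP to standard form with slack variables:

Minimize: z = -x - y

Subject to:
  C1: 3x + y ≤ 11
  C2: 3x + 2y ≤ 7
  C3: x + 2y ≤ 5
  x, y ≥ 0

min z = -x - y

s.t.
  3x + y + s1 = 11
  3x + 2y + s2 = 7
  x + 2y + s3 = 5
  x, y, s1, s2, s3 ≥ 0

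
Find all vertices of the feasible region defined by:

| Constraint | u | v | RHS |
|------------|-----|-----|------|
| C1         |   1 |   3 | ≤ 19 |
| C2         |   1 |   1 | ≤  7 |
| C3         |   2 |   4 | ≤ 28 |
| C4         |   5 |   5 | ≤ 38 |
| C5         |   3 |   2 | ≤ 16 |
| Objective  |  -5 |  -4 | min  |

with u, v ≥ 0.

(0, 0), (5.333, 0), (2, 5), (1, 6), (0, 6.333)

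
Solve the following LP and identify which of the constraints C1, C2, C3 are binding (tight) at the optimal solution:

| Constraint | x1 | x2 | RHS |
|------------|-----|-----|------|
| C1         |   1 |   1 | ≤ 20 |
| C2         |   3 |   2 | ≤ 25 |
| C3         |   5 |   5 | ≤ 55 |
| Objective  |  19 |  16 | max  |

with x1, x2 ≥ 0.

At x1 = 3, x2 = 8, compute slack b - a·x for each constraint:
  C1: 20 − 11 = 9  (slack)
  C2: 25 − 25 = 0  (binding)
  C3: 55 − 55 = 0  (binding)

Optimal: x1 = 3, x2 = 8
Binding: C2, C3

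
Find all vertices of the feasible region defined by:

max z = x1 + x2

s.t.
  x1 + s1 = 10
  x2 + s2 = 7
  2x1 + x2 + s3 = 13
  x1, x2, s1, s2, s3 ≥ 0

(0, 0), (6.5, 0), (3, 7), (0, 7)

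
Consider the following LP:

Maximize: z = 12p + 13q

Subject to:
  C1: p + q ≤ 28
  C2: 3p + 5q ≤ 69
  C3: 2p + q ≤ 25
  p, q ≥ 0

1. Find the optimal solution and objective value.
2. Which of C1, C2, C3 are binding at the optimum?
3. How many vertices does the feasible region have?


1. p = 8, q = 9, z = 213
2. C2, C3
3. 4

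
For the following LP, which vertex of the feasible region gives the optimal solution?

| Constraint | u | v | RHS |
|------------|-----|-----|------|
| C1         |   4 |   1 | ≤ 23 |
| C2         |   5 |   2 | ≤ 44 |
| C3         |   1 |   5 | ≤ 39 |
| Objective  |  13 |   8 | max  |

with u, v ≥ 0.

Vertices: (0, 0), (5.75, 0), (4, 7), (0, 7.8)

Evaluate the objective at each vertex of the feasible region:
  z(0, 0) = 0
  z(5.75, 0) = 74.75
  z(4, 7) = 108  ←
  z(0, 7.8) = 62.4
The maximum is at u = 4, v = 7.

(4, 7)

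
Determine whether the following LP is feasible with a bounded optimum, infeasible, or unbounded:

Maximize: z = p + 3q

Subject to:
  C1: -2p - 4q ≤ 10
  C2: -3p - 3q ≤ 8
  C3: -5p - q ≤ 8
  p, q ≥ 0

Unbounded (objective can increase without bound)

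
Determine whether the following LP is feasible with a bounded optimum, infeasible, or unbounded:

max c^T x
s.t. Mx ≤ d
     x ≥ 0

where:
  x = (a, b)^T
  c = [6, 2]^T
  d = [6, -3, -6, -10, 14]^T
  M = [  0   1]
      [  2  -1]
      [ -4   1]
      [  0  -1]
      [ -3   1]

Infeasible (no feasible solution exists)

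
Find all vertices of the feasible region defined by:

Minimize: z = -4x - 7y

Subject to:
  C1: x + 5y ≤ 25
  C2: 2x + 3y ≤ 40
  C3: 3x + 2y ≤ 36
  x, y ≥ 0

(0, 0), (12, 0), (10, 3), (0, 5)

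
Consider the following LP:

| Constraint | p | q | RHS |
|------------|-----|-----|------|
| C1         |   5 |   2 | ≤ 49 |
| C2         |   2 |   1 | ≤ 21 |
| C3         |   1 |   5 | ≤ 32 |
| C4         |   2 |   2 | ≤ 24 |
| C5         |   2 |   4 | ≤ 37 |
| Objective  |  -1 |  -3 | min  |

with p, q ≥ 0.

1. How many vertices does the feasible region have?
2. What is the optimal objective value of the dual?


1. 5
2. -22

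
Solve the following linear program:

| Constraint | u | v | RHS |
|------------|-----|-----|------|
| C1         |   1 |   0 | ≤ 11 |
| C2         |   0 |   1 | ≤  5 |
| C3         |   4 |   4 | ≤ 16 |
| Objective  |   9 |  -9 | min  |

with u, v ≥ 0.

Evaluate the objective at each vertex of the feasible region:
  z(0, 0) = 0
  z(4, 0) = 36
  z(0, 4) = -36  ←
The minimum is at u = 0, v = 4.

u = 0, v = 4, z = -36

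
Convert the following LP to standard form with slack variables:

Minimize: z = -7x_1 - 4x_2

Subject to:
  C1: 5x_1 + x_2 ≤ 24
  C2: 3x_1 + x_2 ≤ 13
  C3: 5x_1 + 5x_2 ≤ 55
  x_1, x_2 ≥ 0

min z = -7x_1 - 4x_2

s.t.
  5x_1 + x_2 + s1 = 24
  3x_1 + x_2 + s2 = 13
  5x_1 + 5x_2 + s3 = 55
  x_1, x_2, s1, s2, s3 ≥ 0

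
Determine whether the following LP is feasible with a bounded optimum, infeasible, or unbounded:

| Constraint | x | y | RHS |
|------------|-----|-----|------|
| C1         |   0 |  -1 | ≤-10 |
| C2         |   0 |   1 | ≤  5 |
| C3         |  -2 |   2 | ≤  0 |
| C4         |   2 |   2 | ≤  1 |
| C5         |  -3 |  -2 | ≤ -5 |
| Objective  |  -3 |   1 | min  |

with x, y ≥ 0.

Infeasible (no feasible solution exists)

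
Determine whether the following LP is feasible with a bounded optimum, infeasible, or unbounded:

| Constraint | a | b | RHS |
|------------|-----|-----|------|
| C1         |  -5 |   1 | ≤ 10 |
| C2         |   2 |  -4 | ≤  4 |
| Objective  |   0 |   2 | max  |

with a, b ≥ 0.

Unbounded (objective can increase without bound)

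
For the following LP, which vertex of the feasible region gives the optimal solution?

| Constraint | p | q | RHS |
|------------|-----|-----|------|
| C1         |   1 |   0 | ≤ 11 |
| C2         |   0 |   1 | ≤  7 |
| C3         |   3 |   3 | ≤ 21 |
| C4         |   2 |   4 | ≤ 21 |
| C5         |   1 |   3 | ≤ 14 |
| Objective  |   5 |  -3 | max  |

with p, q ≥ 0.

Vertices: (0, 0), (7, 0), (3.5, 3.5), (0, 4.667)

Evaluate the objective at each vertex of the feasible region:
  z(0, 0) = 0
  z(7, 0) = 35  ←
  z(3.5, 3.5) = 7
  z(0, 4.667) = -14
The maximum is at p = 7, q = 0.

(7, 0)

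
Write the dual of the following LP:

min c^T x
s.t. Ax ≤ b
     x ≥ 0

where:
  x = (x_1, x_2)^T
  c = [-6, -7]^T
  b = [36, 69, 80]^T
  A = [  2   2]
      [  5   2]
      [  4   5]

Primal min cᵀx s.t. Ax ≤ b, x ≥ 0  →  Dual max −bᵀy s.t. Aᵀy ≥ −c, y ≥ 0.

Maximize: z = -36y1 - 69y2 - 80y3

Subject to:
  2y1 + 5y2 + 4y3 ≥ 6
  2y1 + 2y2 + 5y3 ≥ 7
  y1, y2, y3 ≥ 0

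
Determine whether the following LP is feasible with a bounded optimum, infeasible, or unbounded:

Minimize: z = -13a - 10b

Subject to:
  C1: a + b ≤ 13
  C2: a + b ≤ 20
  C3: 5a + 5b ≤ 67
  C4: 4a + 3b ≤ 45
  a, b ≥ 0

Feasible with a bounded optimal solution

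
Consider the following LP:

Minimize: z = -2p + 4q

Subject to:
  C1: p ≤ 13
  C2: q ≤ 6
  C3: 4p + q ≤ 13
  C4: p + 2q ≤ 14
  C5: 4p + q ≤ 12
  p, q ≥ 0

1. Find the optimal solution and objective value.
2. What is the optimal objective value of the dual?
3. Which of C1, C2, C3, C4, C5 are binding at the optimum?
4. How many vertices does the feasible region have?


1. p = 3, q = 0, z = -6
2. -6
3. C5
4. 4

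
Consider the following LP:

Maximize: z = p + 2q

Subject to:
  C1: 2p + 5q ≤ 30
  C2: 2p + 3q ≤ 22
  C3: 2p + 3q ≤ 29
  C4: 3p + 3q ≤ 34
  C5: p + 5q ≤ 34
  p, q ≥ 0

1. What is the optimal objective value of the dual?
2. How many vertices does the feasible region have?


1. 13
2. 4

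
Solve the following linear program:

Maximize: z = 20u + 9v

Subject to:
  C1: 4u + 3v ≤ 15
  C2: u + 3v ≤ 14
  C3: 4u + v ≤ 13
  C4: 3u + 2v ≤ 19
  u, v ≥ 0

Evaluate the objective at each vertex of the feasible region:
  z(0, 0) = 0
  z(3.25, 0) = 65
  z(3, 1) = 69  ←
  z(0.3333, 4.556) = 47.67
  z(0, 4.667) = 42
The maximum is at u = 3, v = 1.

u = 3, v = 1, z = 69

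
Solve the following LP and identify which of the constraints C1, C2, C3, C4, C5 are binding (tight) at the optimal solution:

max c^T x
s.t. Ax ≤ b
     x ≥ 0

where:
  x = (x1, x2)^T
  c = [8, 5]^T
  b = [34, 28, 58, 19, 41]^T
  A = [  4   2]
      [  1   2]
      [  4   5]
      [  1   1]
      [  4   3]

At x1 = 5, x2 = 7, compute slack b - a·x for each constraint:
  C1: 34 − 34 = 0  (binding)
  C2: 28 − 19 = 9  (slack)
  C3: 58 − 55 = 3  (slack)
  C4: 19 − 12 = 7  (slack)
  C5: 41 − 41 = 0  (binding)

Optimal: x1 = 5, x2 = 7
Binding: C1, C5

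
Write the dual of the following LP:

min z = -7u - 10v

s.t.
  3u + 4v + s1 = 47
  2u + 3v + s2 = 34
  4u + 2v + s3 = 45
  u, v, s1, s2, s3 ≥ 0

Primal min cᵀx s.t. Ax ≤ b, x ≥ 0  →  Dual max −bᵀy s.t. Aᵀy ≥ −c, y ≥ 0.

Maximize: z = -47y1 - 34y2 - 45y3

Subject to:
  3y1 + 2y2 + 4y3 ≥ 7
  4y1 + 3y2 + 2y3 ≥ 10
  y1, y2, y3 ≥ 0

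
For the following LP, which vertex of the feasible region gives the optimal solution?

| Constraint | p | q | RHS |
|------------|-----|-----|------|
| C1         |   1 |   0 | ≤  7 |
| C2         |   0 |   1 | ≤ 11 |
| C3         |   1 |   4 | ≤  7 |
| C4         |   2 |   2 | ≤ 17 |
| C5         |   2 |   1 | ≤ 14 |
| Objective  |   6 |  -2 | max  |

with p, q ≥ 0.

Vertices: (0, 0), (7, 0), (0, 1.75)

Evaluate the objective at each vertex of the feasible region:
  z(0, 0) = 0
  z(7, 0) = 42  ←
  z(0, 1.75) = -3.5
The maximum is at p = 7, q = 0.

(7, 0)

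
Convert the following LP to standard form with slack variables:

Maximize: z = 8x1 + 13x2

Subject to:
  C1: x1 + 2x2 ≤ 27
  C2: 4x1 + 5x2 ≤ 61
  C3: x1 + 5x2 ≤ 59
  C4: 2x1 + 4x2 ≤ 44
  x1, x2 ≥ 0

max z = 8x1 + 13x2

s.t.
  x1 + 2x2 + s1 = 27
  4x1 + 5x2 + s2 = 61
  x1 + 5x2 + s3 = 59
  2x1 + 4x2 + s4 = 44
  x1, x2, s1, s2, s3, s4 ≥ 0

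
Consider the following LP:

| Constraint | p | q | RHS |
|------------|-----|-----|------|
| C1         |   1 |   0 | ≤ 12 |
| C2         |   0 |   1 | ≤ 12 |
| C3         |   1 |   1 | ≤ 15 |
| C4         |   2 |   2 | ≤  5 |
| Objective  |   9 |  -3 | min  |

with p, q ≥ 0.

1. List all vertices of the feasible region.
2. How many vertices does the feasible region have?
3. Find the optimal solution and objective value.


1. (0, 0), (2.5, 0), (0, 2.5)
2. 3
3. p = 0, q = 2.5, z = -7.5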